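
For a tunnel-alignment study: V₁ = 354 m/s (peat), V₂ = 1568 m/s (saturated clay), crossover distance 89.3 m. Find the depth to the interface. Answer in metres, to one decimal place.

35.5 m

h = (x_cross/2)·√((V₂−V₁)/(V₂+V₁)).
(V₂−V₁)/(V₂+V₁) = (1568−354)/(1568+354) = 0.6316; √ = 0.7948.
h = (89.3/2)·0.7948 = 35.49 m.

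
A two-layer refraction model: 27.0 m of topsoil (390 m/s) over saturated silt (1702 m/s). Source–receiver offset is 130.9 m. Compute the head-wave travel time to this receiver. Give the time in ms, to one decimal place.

t = x/V₂ + 2h·√(V₂²−V₁²)/(V₁V₂).
√(V₂²−V₁²) = √(1702²−390²) = 1656.7 m/s; delay term = 2·27.0·1656.7/(390·1702) = 0.13478 s.
t = 130.9/1702 + 0.13478 = 0.21169 s.

211.7 ms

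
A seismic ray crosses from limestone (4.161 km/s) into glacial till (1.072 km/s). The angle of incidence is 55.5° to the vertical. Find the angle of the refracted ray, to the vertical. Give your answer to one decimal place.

12.3°

sin θ₁/V₁ = sin θ₂/V₂ ⇒ sin θ₂ = 1.072·sin 55.5°/4.161 = 1.072·0.8241/4.161 = 0.2123.
θ₂ = arcsin 0.2123 = 12.26° from the normal.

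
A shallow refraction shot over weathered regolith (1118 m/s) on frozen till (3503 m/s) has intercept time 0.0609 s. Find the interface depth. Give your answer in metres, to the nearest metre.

h = tᵢ·V₁·V₂ / (2·√(V₂²−V₁²)).
√(V₂²−V₁²) = √(3503² − 1118²) = 3319.8 m/s.
h = 0.0609 s × 1118 × 3503 / (2 × 3319.8) = 35.92 m.

36 m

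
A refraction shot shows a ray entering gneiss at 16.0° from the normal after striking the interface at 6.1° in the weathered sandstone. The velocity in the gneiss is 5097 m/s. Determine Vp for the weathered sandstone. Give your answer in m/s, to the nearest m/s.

1965 m/s

Snell's law: sin 6.1°/V₁ = sin 16.0°/V₂.
V₁ = V₂·sin 6.1°/sin 16.0° = 5097 × 0.3855 = 1965.00 m/s.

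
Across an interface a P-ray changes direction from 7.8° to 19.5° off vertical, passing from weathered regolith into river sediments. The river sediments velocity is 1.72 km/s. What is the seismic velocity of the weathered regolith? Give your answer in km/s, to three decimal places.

sin 7.8° = 0.1357; sin 19.5° = 0.3338.
V₁ = V₂·(sin θ₁/sin θ₂) = 1.72·(0.1357/0.3338) = 0.699 km/s.

0.699 km/s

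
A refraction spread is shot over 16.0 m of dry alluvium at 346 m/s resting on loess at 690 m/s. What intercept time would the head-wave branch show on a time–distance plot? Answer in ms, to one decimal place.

80.0 ms

tᵢ = 2h·√(V₂²−V₁²)/(V₁V₂).
√(V₂²−V₁²) = √(690²−346²) = 597.0 m/s.
tᵢ = 2·16.0·597.0/(346·690) = 0.08002 s.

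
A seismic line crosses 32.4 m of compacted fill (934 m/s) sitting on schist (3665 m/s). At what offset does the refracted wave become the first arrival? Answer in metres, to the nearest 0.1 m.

x_cross = 2h·√((V₂+V₁)/(V₂−V₁)).
(V₂+V₁)/(V₂−V₁) = (3665+934)/(3665−934) = 1.6840; √ = 1.2977.
x_cross = 2·32.4·1.2977 = 84.09 m.

84.1 m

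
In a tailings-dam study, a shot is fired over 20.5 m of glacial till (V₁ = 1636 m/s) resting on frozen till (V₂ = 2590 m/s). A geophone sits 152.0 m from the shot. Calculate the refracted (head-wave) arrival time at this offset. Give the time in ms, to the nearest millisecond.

78 ms

t = x/V₂ + 2h·√(V₂²−V₁²)/(V₁V₂).
√(V₂²−V₁²) = √(2590²−1636²) = 2007.9 m/s; delay term = 2·20.5·2007.9/(1636·2590) = 0.01943 s.
t = 152.0/2590 + 0.01943 = 0.07812 s.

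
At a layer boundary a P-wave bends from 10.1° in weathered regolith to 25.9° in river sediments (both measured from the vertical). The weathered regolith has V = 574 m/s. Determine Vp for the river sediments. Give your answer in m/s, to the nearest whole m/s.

1430 m/s

sin 10.1° = 0.1754; sin 25.9° = 0.4368.
V₂ = V₁·(sin θ₂/sin θ₁) = 574·(0.4368/0.1754) = 1429.71 m/s.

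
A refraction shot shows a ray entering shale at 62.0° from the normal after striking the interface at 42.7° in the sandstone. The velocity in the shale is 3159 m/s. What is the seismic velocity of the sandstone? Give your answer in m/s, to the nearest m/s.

2426 m/s

Snell's law: sin 42.7°/V₁ = sin 62.0°/V₂.
V₁ = V₂·sin 42.7°/sin 62.0° = 3159 × 0.7681 = 2426.31 m/s.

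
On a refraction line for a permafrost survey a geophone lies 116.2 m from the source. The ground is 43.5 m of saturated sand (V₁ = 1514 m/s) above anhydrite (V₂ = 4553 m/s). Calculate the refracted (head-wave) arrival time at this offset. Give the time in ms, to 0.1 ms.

79.7 ms

θ_c = arcsin(V₁/V₂) = arcsin(1514/4553) = 19.42°, cos θ_c = 0.9431.
Intercept time tᵢ = 2h cos θ_c / V₁ = 2·43.5·0.9431/1514 = 0.05419 s.
t = x/V₂ + tᵢ = 116.2/4553 + 0.05419 = 0.07972 s.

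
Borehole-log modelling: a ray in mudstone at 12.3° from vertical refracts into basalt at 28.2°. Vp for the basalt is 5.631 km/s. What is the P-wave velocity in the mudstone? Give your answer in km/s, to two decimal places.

Snell's law: sin 12.3°/V₁ = sin 28.2°/V₂.
V₁ = V₂·sin 12.3°/sin 28.2° = 5.631 × 0.4508 = 2.54 km/s.

2.54 km/s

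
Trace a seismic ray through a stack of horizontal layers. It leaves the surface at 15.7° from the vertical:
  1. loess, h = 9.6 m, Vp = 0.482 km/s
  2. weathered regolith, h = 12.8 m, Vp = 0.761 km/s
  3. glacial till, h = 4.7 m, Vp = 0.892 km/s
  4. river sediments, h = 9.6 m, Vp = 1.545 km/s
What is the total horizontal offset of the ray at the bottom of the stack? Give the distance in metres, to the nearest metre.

p = sin θ₁/V₁ = sin 15.7°/0.482 = 5.6141e-01 s/km is conserved through the stack.
Layer 1: θ = 15.70°; offset = 9.6·tan 15.70° = 2.698 m.
Layer 2: sin θ = p·0.761 = 0.4272 → θ = 25.29°; offset = 12.8·tan 25.29° = 6.048 m.
Layer 3: sin θ = p·0.892 = 0.5008 → θ = 30.05°; offset = 4.7·tan 30.05° = 2.719 m.
Layer 4: sin θ = p·1.545 = 0.8674 → θ = 60.16°; offset = 9.6·tan 60.16° = 16.733 m.
Total horizontal offset = 28.199 m.

28 m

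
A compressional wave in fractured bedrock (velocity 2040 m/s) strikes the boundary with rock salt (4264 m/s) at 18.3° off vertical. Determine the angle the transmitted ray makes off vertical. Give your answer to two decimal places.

sin θ₁/V₁ = sin θ₂/V₂ ⇒ sin θ₂ = 4264·sin 18.3°/2040 = 4264·0.3140/2040 = 0.6563.
θ₂ = sin⁻¹(0.6563) = 41.02° (from vertical).

41.02°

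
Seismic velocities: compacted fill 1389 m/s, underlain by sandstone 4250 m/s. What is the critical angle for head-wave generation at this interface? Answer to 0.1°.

At critical incidence the refracted ray runs along the interface (θ₂ = 90°), so sin θ_c = V₁/V₂.
θ_c = arcsin(1389/4250) = arcsin 0.3268 = 19.08°.

19.1°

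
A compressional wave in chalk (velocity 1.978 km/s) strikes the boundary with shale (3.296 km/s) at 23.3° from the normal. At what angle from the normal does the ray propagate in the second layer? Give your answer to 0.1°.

Snell's law: sin θ₂ = (V₂/V₁)·sin θ₁ = (3.296/1.978)·sin 23.3° = 0.6591.
θ₂ = sin⁻¹(0.6591) = 41.23° (from vertical).

41.2°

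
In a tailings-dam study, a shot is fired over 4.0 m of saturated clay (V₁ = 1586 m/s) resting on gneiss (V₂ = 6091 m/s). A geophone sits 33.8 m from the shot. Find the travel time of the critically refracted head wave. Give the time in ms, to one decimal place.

10.4 ms

θ_c = arcsin(V₁/V₂) = arcsin(1586/6091) = 15.09°, cos θ_c = 0.9655.
Intercept time tᵢ = 2h cos θ_c / V₁ = 2·4.0·0.9655/1586 = 0.00487 s.
t = x/V₂ + tᵢ = 33.8/6091 + 0.00487 = 0.01042 s.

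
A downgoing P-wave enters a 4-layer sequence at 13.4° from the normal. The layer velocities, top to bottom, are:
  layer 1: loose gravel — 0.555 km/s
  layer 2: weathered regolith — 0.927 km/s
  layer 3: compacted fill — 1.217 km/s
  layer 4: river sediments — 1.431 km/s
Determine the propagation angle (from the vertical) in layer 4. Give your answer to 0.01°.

36.69°

Ray parameter p = sin 13.4° / 0.555 = 4.1756e-01 s/km.
sin θ_4 = p·V_4 = 4.1756e-01 × 1.431 = 0.5975.
θ_4 = 36.69° from the vertical.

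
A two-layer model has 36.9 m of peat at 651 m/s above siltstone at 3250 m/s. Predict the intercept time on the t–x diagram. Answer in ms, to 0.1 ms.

111.1 ms

tᵢ = 2h·√(V₂²−V₁²)/(V₁V₂).
√(V₂²−V₁²) = √(3250²−651²) = 3184.1 m/s.
tᵢ = 2·36.9·3184.1/(651·3250) = 0.11107 s.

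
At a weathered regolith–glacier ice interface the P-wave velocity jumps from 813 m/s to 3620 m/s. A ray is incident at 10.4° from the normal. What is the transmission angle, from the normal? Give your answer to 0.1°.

53.5°

Snell's law: sin θ₂ = (V₂/V₁)·sin θ₁ = (3620/813)·sin 10.4° = 0.8038.
θ₂ = arcsin 0.8038 = 53.49° from the normal.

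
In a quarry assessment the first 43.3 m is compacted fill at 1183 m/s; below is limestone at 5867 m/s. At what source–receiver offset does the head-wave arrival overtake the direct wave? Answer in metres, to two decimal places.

106.24 m

θ_c = arcsin(1183/5867) = 11.63°, so cos θ_c = 0.9795 and tᵢ = 2h cos θ_c/V₁ = 0.0717 s.
At crossover x/V₁ = x/V₂ + tᵢ ⇒ x = tᵢ/(1/V₁ − 1/V₂) = 0.07170/(8.4531e-04 − 1.7044e-04) = 106.24 m.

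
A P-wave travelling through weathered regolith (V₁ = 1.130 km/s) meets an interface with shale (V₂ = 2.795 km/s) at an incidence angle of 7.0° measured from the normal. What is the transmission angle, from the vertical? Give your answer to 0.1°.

Snell's law: sin θ₂ = (V₂/V₁)·sin θ₁ = (2.795/1.130)·sin 7.0° = 0.3014.
θ₂ = arcsin 0.3014 = 17.54° from the normal.

17.5°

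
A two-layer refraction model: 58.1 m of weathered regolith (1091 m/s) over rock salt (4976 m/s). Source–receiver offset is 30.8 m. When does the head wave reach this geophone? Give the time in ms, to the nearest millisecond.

t = x/V₂ + 2h·√(V₂²−V₁²)/(V₁V₂).
√(V₂²−V₁²) = √(4976²−1091²) = 4854.9 m/s; delay term = 2·58.1·4854.9/(1091·4976) = 0.10392 s.
t = 30.8/4976 + 0.10392 = 0.11011 s.

110 ms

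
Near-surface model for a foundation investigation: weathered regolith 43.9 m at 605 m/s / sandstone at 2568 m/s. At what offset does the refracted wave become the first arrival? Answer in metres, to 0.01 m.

x_cross = 2h·√((V₂+V₁)/(V₂−V₁)).
(V₂+V₁)/(V₂−V₁) = (2568+605)/(2568−605) = 1.6164; √ = 1.2714.
x_cross = 2·43.9·1.2714 = 111.63 m.

111.63 m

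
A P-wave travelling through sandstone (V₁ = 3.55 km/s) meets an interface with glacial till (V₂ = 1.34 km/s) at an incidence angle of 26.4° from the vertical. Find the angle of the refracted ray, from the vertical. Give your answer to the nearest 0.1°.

Snell's law: sin θ₂ = (V₂/V₁)·sin θ₁ = (1.34/3.55)·sin 26.4° = 0.1678.
θ₂ = arcsin 0.1678 = 9.66° from the normal.

9.7°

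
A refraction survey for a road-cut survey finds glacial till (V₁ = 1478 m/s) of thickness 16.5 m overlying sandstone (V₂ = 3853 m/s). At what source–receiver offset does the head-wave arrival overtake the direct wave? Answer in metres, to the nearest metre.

θ_c = arcsin(1478/3853) = 22.56°, so cos θ_c = 0.9235 and tᵢ = 2h cos θ_c/V₁ = 0.0206 s.
At crossover x/V₁ = x/V₂ + tᵢ ⇒ x = tᵢ/(1/V₁ − 1/V₂) = 0.02062/(6.7659e-04 − 2.5954e-04) = 49.44 m.

49 m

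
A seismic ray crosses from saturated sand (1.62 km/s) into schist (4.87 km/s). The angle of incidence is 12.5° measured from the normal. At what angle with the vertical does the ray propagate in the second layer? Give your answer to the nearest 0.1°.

Snell's law: sin θ₂ = (V₂/V₁)·sin θ₁ = (4.87/1.62)·sin 12.5° = 0.6507.
θ₂ = arcsin 0.6507 = 40.59° from the normal.

40.6°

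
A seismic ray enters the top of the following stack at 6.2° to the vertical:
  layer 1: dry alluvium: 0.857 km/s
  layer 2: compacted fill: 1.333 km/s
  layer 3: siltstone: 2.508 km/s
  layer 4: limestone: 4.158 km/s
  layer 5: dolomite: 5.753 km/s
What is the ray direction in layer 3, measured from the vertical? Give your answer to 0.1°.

18.4°

Snell's law across each interface conserves sin θ / V, so sin θ_3 = V_3·sin θ₁/V₁.
sin θ_3 = 2.508 × sin 6.2° / 0.857 = 0.3161.
θ_3 = 18.42° from the vertical.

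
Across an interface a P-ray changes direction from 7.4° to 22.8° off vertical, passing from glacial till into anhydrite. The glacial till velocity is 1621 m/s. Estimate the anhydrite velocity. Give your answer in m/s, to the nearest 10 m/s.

sin 7.4° = 0.1288; sin 22.8° = 0.3875.
V₂ = V₁·(sin θ₂/sin θ₁) = 1621·(0.3875/0.1288) = 4877.21 m/s.

4880 m/s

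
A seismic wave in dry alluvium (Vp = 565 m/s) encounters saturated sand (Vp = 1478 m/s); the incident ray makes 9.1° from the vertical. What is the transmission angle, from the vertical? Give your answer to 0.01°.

24.44°

sin θ₁/V₁ = sin θ₂/V₂ ⇒ sin θ₂ = 1478·sin 9.1°/565 = 1478·0.1582/565 = 0.4137.
θ₂ = arcsin 0.4137 = 24.44° from the normal.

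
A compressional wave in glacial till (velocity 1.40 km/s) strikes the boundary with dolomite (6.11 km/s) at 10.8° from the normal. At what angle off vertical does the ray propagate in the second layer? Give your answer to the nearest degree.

Snell's law: sin θ₂ = (V₂/V₁)·sin θ₁ = (6.11/1.40)·sin 10.8° = 0.8178.
θ₂ = arcsin 0.8178 = 54.86° from the normal.

55°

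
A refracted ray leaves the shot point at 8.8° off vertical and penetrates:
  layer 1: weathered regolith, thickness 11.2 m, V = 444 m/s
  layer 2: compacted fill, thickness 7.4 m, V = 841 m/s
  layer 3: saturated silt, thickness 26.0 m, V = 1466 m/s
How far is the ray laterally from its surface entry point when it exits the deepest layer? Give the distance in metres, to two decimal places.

Apply Snell's law at each interface; in layer i the horizontal offset is hᵢ·tan θᵢ.
Layer 1: θ = 8.80°; offset = 11.2·tan 8.80° = 1.7339 m.
Layer 2: sin θ = 841·sin 8.8°/444 = 0.2898, θ = 16.84°; offset = 7.4·tan 16.84° = 2.2405 m.
Layer 3: sin θ = 1466·sin 8.8°/444 = 0.5051, θ = 30.34°; offset = 26.0·tan 30.34° = 15.2175 m.
Σ offsets = 19.1918 m.

19.19 m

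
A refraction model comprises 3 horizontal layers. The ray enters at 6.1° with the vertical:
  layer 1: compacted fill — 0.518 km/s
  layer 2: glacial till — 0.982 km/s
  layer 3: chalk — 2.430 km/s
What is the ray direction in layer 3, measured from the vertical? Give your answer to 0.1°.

Ray parameter p = sin 6.1° / 0.518 = 2.0514e-01 s/km.
sin θ_3 = p·V_3 = 2.0514e-01 × 2.430 = 0.4985.
θ_3 = 29.90° from the vertical.

29.9°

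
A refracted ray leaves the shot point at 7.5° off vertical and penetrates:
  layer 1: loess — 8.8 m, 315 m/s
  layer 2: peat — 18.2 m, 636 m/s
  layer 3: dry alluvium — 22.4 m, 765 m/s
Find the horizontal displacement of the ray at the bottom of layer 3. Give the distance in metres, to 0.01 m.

13.62 m

p = sin θ₁/V₁ = sin 7.5°/315 = 4.1437e-04 s/m is conserved through the stack.
Layer 1: θ = 7.50°; offset = 8.8·tan 7.50° = 1.1585 m.
Layer 2: sin θ = p·636 = 0.2635 → θ = 15.28°; offset = 18.2·tan 15.28° = 4.9722 m.
Layer 3: sin θ = p·765 = 0.3170 → θ = 18.48°; offset = 22.4·tan 18.48° = 7.4867 m.
Σ offsets = 13.6174 m.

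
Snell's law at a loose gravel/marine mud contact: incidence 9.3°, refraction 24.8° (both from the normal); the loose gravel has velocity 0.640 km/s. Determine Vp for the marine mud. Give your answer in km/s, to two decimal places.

sin 9.3° = 0.1616; sin 24.8° = 0.4195.
V₂ = V₁·(sin θ₂/sin θ₁) = 0.640·(0.4195/0.1616) = 1.66 km/s.

1.66 km/s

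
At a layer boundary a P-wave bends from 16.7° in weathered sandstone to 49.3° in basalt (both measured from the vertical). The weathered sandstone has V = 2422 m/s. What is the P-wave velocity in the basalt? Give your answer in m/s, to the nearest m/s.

6390 m/s

sin 16.7° = 0.2874; sin 49.3° = 0.7581.
V₂ = V₁·(sin θ₂/sin θ₁) = 2422·(0.7581/0.2874) = 6389.89 m/s.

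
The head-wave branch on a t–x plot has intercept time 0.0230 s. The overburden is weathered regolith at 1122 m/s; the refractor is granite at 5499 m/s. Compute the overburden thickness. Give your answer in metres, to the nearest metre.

θ_c = arcsin(1122/5499) = 11.77°; cos θ_c = 0.9790.
tᵢ = 2h cos θ_c/V₁ ⇒ h = tᵢ·V₁/(2 cos θ_c) = 0.023·1122/(2·0.9790) = 13.18 m.

13 m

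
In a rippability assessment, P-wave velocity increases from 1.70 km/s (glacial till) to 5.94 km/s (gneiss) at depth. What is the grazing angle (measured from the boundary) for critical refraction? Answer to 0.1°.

73.4°

Critical incidence: sin θ_c = V₁/V₂ = 1.70/5.94 = 0.2862.
θ_c = arcsin 0.2862 = 16.63°.
Measured from the interface: 90° − 16.63° = 73.37°.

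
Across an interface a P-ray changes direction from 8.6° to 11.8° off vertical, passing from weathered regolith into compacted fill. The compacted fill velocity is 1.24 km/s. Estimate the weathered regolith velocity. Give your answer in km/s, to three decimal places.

sin 8.6° = 0.1495; sin 11.8° = 0.2045.
V₁ = V₂·(sin θ₁/sin θ₂) = 1.24·(0.1495/0.2045) = 0.907 km/s.

0.907 km/s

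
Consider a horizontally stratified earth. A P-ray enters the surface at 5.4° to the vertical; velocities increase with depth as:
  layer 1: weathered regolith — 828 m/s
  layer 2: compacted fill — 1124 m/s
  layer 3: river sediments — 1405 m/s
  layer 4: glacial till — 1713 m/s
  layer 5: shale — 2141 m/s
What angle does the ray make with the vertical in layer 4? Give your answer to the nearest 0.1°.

Snell's law across each interface conserves sin θ / V, so sin θ_4 = V_4·sin θ₁/V₁.
sin θ_4 = 1713 × sin 5.4° / 828 = 0.1947.
θ_4 = arcsin 0.1947 = 11.23°.

11.2°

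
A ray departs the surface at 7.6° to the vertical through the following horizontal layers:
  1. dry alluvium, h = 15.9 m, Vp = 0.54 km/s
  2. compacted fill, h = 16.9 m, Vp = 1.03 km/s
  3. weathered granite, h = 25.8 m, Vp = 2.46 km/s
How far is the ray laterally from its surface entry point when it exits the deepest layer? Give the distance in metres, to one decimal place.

Apply Snell's law at each interface; in layer i the horizontal offset is hᵢ·tan θᵢ.
Layer 1: θ = 7.60°; offset = 15.9·tan 7.60° = 2.122 m.
Layer 2: sin θ = 1.03·sin 7.6°/0.54 = 0.2523, θ = 14.61°; offset = 16.9·tan 14.61° = 4.406 m.
Layer 3: sin θ = 2.46·sin 7.6°/0.54 = 0.6025, θ = 37.05°; offset = 25.8·tan 37.05° = 19.476 m.
Σ offsets = 26.004 m.

26.0 m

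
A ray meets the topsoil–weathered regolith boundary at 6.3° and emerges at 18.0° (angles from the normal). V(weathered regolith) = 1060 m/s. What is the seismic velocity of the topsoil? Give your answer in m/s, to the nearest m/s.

376 m/s

Snell's law: sin 6.3°/V₁ = sin 18.0°/V₂.
V₁ = V₂·sin 6.3°/sin 18.0° = 1060 × 0.3551 = 376.41 m/s.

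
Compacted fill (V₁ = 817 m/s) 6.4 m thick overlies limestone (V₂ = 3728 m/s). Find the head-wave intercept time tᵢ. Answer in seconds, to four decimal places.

tᵢ = 2h·√(V₂²−V₁²)/(V₁V₂).
√(V₂²−V₁²) = √(3728²−817²) = 3637.4 m/s.
tᵢ = 2·6.4·3637.4/(817·3728) = 0.01529 s.

0.0153 s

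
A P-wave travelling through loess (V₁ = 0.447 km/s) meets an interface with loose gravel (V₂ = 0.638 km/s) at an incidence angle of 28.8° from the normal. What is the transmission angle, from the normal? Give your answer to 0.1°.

sin θ₁/V₁ = sin θ₂/V₂ ⇒ sin θ₂ = 0.638·sin 28.8°/0.447 = 0.638·0.4818/0.447 = 0.6876.
θ₂ = sin⁻¹(0.6876) = 43.44° (from vertical).

43.4°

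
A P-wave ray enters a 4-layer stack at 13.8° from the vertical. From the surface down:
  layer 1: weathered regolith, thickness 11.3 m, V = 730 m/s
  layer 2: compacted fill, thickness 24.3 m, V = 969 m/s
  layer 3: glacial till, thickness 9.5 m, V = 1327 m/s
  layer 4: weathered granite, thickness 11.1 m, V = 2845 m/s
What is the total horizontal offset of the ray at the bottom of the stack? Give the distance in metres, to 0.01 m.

43.46 m

Apply Snell's law at each interface; in layer i the horizontal offset is hᵢ·tan θᵢ.
Layer 1: θ = 13.80°; offset = 11.3·tan 13.80° = 2.7755 m.
Layer 2: sin θ = 969·sin 13.8°/730 = 0.3166, θ = 18.46°; offset = 24.3·tan 18.46° = 8.1114 m.
Layer 3: sin θ = 1327·sin 13.8°/730 = 0.4336, θ = 25.70°; offset = 9.5·tan 25.70° = 4.5714 m.
Layer 4: sin θ = 2845·sin 13.8°/730 = 0.9296, θ = 68.38°; offset = 11.1·tan 68.38° = 28.0022 m.
Total horizontal offset = 43.4605 m.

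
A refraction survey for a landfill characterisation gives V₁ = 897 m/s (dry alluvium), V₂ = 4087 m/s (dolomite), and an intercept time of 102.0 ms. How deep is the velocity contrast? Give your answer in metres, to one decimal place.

46.9 m

θ_c = arcsin(897/4087) = 12.68°; cos θ_c = 0.9756.
tᵢ = 2h cos θ_c/V₁ ⇒ h = tᵢ·V₁/(2 cos θ_c) = 0.102·897/(2·0.9756) = 46.89 m.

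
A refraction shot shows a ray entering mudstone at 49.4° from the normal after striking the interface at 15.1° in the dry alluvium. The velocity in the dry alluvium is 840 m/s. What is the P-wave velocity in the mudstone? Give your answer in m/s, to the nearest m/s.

Snell's law: sin 15.1°/V₁ = sin 49.4°/V₂.
V₂ = V₁·sin 49.4°/sin 15.1° = 840 × 2.9146 = 2448.28 m/s.

2448 m/s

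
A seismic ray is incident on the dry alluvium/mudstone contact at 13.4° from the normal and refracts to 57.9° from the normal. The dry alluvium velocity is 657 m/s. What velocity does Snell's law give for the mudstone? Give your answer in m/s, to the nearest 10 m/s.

2400 m/s

Snell's law: sin 13.4°/V₁ = sin 57.9°/V₂.
V₂ = V₁·sin 57.9°/sin 13.4° = 657 × 3.6554 = 2401.57 m/s.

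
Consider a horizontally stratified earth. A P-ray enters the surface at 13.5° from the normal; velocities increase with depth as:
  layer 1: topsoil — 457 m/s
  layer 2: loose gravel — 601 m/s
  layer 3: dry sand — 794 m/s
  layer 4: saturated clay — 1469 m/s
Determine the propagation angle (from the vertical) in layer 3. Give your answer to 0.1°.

23.9°

Ray parameter p = sin 13.5° / 457 = 5.1082e-04 s/m.
sin θ_3 = p·V_3 = 5.1082e-04 × 794 = 0.4056.
θ_3 = 23.93° from the vertical.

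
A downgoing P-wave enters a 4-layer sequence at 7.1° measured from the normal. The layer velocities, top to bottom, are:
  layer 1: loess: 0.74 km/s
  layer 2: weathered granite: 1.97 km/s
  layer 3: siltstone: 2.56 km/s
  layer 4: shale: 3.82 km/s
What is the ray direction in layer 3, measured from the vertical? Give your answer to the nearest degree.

25°

Ray parameter p = sin 7.1° / 0.74 = 1.6703e-01 s/km.
sin θ_3 = p·V_3 = 1.6703e-01 × 2.56 = 0.4276.
θ_3 = 25.31° from the vertical.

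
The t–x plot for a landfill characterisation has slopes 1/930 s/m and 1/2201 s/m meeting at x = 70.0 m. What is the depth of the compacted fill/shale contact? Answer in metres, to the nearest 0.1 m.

22.3 m

x_cross = 2h·√((V₂+V₁)/(V₂−V₁)) → h = x_cross / (2·√((V₂+V₁)/(V₂−V₁))).
√((V₂+V₁)/(V₂−V₁)) = √((2201+930)/(2201−930)) = 1.5695.
h = 70.0 / (2·1.5695) = 22.30 m.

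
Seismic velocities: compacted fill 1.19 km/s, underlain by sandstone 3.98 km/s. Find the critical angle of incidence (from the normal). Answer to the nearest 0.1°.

At critical incidence the refracted ray runs along the interface (θ₂ = 90°), so sin θ_c = V₁/V₂.
θ_c = arcsin(1.19/3.98) = arcsin 0.2990 = 17.40°.

17.4°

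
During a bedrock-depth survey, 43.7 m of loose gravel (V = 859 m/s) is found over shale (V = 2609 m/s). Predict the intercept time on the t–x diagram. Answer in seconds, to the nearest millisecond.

0.096 s

θ_c = arcsin(V₁/V₂) = arcsin(859/2609) = 19.22°; cos θ_c = 0.9442.
tᵢ = 2h·cos θ_c / V₁ = 2·43.7·0.9442 / 859 = 0.09607 s.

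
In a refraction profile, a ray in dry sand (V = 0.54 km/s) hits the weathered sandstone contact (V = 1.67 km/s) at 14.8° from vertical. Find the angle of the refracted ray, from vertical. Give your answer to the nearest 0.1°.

52.2°

sin θ₁/V₁ = sin θ₂/V₂ ⇒ sin θ₂ = 1.67·sin 14.8°/0.54 = 1.67·0.2554/0.54 = 0.7900.
θ₂ = arcsin 0.7900 = 52.18° from the normal.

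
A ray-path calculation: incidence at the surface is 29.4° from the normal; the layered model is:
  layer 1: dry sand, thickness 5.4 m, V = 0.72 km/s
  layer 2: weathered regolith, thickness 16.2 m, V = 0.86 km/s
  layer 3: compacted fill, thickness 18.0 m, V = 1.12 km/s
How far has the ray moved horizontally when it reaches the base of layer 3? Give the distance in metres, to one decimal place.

p = sin θ₁/V₁ = sin 29.4°/0.72 = 6.8181e-01 s/km is conserved through the stack.
Layer 1: θ = 29.40°; offset = 5.4·tan 29.40° = 3.043 m.
Layer 2: sin θ = p·0.86 = 0.5864 → θ = 35.90°; offset = 16.2·tan 35.90° = 11.726 m.
Layer 3: sin θ = p·1.12 = 0.7636 → θ = 49.79°; offset = 18.0·tan 49.79° = 21.289 m.
Σ offsets = 36.058 m.

36.1 m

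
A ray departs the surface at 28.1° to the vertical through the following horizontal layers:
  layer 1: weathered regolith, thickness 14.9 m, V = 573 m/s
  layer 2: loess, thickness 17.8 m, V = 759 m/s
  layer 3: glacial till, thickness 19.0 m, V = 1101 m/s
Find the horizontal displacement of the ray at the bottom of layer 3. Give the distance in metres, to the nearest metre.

Apply Snell's law at each interface; in layer i the horizontal offset is hᵢ·tan θᵢ.
Layer 1: θ = 28.10°; offset = 14.9·tan 28.10° = 7.956 m.
Layer 2: sin θ = 759·sin 28.1°/573 = 0.6239, θ = 38.60°; offset = 17.8·tan 38.60° = 14.211 m.
Layer 3: sin θ = 1101·sin 28.1°/573 = 0.9050, θ = 64.83°; offset = 19.0·tan 64.83° = 40.428 m.
Σ offsets = 62.594 m.

63 m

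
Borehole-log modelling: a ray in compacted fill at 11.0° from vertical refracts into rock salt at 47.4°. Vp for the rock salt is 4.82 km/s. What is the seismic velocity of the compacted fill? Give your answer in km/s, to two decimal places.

Snell's law: sin 11.0°/V₁ = sin 47.4°/V₂.
V₁ = V₂·sin 11.0°/sin 47.4° = 4.82 × 0.2592 = 1.25 km/s.

1.25 km/s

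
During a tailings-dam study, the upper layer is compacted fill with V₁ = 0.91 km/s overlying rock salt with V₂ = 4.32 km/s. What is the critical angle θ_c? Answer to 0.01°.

12.16°

At critical incidence the refracted ray runs along the interface (θ₂ = 90°), so sin θ_c = V₁/V₂.
θ_c = arcsin(0.91/4.32) = arcsin 0.2106 = 12.16°.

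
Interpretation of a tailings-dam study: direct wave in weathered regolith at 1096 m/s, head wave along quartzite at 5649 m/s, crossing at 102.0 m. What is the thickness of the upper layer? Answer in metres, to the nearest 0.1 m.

x_cross = 2h·√((V₂+V₁)/(V₂−V₁)) → h = x_cross / (2·√((V₂+V₁)/(V₂−V₁))).
√((V₂+V₁)/(V₂−V₁)) = √((5649+1096)/(5649−1096)) = 1.2171.
h = 102.0 / (2·1.2171) = 41.90 m.

41.9 m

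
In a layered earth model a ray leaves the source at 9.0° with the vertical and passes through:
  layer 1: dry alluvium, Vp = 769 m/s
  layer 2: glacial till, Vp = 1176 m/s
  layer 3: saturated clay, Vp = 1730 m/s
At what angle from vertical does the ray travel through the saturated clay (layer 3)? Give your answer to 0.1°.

Snell's law across each interface conserves sin θ / V, so sin θ_3 = V_3·sin θ₁/V₁.
sin θ_3 = 1730 × sin 9.0° / 769 = 0.3519.
θ_3 = 20.61° from the vertical.

20.6°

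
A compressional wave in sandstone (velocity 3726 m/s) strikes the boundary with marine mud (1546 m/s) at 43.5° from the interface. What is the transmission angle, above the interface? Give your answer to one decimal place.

Angle from the normal: 90° − 43.5° = 46.5°.
Snell's law: sin θ₂ = (V₂/V₁)·sin θ₁ = (1546/3726)·sin 46.5° = 0.3010.
θ₂ = arcsin 0.3010 = 17.52° from the normal.
From the interface: 90° − 17.52° = 72.48°.

72.5°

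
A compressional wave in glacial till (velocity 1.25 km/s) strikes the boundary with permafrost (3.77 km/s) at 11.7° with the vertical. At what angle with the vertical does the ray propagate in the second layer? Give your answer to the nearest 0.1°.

37.7°

Snell's law: sin θ₂ = (V₂/V₁)·sin θ₁ = (3.77/1.25)·sin 11.7° = 0.6116.
θ₂ = arcsin 0.6116 = 37.71° from the normal.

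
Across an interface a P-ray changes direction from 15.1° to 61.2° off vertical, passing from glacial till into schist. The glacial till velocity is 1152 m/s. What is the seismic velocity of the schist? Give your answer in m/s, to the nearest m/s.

sin 15.1° = 0.2605; sin 61.2° = 0.8763.
V₂ = V₁·(sin θ₂/sin θ₁) = 1152·(0.8763/0.2605) = 3875.19 m/s.

3875 m/s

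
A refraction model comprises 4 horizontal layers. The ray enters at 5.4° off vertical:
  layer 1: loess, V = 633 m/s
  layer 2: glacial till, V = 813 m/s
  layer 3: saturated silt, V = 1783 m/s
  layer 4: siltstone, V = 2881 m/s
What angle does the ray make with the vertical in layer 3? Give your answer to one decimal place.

Ray parameter p = sin 5.4° / 633 = 1.4867e-04 s/m.
sin θ_3 = p·V_3 = 1.4867e-04 × 1783 = 0.2651.
θ_3 = 15.37° from the vertical.

15.4°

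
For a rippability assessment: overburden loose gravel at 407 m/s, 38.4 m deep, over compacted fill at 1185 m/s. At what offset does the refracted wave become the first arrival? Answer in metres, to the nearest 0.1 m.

θ_c = arcsin(407/1185) = 20.09°, so cos θ_c = 0.9392 and tᵢ = 2h cos θ_c/V₁ = 0.1772 s.
At crossover x/V₁ = x/V₂ + tᵢ ⇒ x = tᵢ/(1/V₁ − 1/V₂) = 0.17722/(2.4570e-03 − 8.4388e-04) = 109.86 m.

109.9 m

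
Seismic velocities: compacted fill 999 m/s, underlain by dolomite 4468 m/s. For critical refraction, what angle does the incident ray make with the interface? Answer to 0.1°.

77.1°

Critical incidence: sin θ_c = V₁/V₂ = 999/4468 = 0.2236.
θ_c = arcsin 0.2236 = 12.92°.
Measured from the interface: 90° − 12.92° = 77.08°.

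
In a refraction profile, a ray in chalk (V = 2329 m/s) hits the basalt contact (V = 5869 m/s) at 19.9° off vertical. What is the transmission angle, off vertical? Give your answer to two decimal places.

Snell's law: sin θ₂ = (V₂/V₁)·sin θ₁ = (5869/2329)·sin 19.9° = 0.8577.
θ₂ = sin⁻¹(0.8577) = 59.06° (from vertical).

59.06°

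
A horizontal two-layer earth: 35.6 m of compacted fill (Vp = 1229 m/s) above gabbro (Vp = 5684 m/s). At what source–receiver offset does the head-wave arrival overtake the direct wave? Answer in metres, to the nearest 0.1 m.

θ_c = arcsin(1229/5684) = 12.49°, so cos θ_c = 0.9763 and tᵢ = 2h cos θ_c/V₁ = 0.0566 s.
At crossover x/V₁ = x/V₂ + tᵢ ⇒ x = tᵢ/(1/V₁ − 1/V₂) = 0.05656/(8.1367e-04 − 1.7593e-04) = 88.69 m.

88.7 m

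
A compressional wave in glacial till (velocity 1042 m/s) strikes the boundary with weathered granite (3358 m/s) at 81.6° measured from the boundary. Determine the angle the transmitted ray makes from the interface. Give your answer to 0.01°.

Angle from the normal: 90° − 81.6° = 8.4°.
Snell's law: sin θ₂ = (V₂/V₁)·sin θ₁ = (3358/1042)·sin 8.4° = 0.4708.
θ₂ = sin⁻¹(0.4708) = 28.08° (from vertical).
From the interface: 90° − 28.08° = 61.92°.

61.92°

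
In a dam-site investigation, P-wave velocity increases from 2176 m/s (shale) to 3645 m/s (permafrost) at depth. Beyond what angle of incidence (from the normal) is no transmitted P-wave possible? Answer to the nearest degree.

Critical incidence: sin θ_c = V₁/V₂ = 2176/3645 = 0.5970.
θ_c = arcsin 0.5970 = 36.65°.

37°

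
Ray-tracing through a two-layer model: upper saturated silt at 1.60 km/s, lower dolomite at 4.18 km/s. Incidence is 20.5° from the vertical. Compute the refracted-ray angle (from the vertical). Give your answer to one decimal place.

66.2°

Snell's law: sin θ₂ = (V₂/V₁)·sin θ₁ = (4.18/1.60)·sin 20.5° = 0.9149.
θ₂ = sin⁻¹(0.9149) = 66.19° (from vertical).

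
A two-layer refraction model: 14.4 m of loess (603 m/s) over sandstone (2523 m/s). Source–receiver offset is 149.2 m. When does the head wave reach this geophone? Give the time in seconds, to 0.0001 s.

0.1055 s

θ_c = arcsin(V₁/V₂) = arcsin(603/2523) = 13.83°, cos θ_c = 0.9710.
Intercept time tᵢ = 2h cos θ_c / V₁ = 2·14.4·0.9710/603 = 0.04638 s.
t = x/V₂ + tᵢ = 149.2/2523 + 0.04638 = 0.10551 s.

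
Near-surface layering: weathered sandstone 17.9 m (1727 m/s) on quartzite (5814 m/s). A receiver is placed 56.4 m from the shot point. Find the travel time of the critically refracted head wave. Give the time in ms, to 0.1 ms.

29.5 ms

θ_c = arcsin(V₁/V₂) = arcsin(1727/5814) = 17.28°, cos θ_c = 0.9549.
Intercept time tᵢ = 2h cos θ_c / V₁ = 2·17.9·0.9549/1727 = 0.01979 s.
t = x/V₂ + tᵢ = 56.4/5814 + 0.01979 = 0.02949 s.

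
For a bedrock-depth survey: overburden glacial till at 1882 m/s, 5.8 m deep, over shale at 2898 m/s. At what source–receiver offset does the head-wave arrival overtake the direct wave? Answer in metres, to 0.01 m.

θ_c = arcsin(1882/2898) = 40.50°, so cos θ_c = 0.7604 and tᵢ = 2h cos θ_c/V₁ = 0.0047 s.
At crossover x/V₁ = x/V₂ + tᵢ ⇒ x = tᵢ/(1/V₁ − 1/V₂) = 0.00469/(5.3135e-04 − 3.4507e-04) = 25.16 m.

25.16 m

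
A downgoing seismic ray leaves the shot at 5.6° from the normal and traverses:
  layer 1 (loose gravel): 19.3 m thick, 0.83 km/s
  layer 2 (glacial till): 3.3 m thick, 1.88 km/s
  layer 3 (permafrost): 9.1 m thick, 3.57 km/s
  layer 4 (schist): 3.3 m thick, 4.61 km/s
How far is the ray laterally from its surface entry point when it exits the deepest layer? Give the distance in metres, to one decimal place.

9.0 m

Ray parameter p = sin 5.6° / 0.83 km/s = 1.1757e-01 s/km.
Layer 1: θ = 5.60°; offset = 19.3·tan 5.60° = 1.892 m.
Layer 2: sin θ = p·1.88 = 0.2210 → θ = 12.77°; offset = 3.3·tan 12.77° = 0.748 m.
Layer 3: sin θ = p·3.57 = 0.4197 → θ = 24.82°; offset = 9.1·tan 24.82° = 4.208 m.
Layer 4: sin θ = p·4.61 = 0.5420 → θ = 32.82°; offset = 3.3·tan 32.82° = 2.128 m.
Σ offsets = 8.977 m.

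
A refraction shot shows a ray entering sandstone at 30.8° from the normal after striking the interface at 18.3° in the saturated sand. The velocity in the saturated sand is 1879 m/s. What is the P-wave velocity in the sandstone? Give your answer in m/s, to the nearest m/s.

3064 m/s

sin 18.3° = 0.3140; sin 30.8° = 0.5120.
V₂ = V₁·(sin θ₂/sin θ₁) = 1879·(0.5120/0.3140) = 3064.18 m/s.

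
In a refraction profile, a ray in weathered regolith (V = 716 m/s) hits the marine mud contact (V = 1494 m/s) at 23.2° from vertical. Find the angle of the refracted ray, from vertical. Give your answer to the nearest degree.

55°

sin θ₁/V₁ = sin θ₂/V₂ ⇒ sin θ₂ = 1494·sin 23.2°/716 = 1494·0.3939/716 = 0.8220.
θ₂ = arcsin 0.8220 = 55.29° from the normal.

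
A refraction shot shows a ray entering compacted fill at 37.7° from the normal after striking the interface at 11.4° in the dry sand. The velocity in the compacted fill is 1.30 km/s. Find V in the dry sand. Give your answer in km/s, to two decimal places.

Snell's law: sin 11.4°/V₁ = sin 37.7°/V₂.
V₁ = V₂·sin 11.4°/sin 37.7° = 1.30 × 0.3232 = 0.42 km/s.

0.42 km/s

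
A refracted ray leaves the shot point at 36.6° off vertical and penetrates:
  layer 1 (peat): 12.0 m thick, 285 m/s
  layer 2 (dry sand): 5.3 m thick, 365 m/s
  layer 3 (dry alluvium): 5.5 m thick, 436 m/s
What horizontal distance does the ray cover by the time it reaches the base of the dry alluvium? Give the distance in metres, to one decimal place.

27.4 m

p = sin θ₁/V₁ = sin 36.6°/285 = 2.0920e-03 s/m is conserved through the stack.
Layer 1: θ = 36.60°; offset = 12.0·tan 36.60° = 8.912 m.
Layer 2: sin θ = p·365 = 0.7636 → θ = 49.78°; offset = 5.3·tan 49.78° = 6.268 m.
Layer 3: sin θ = p·436 = 0.9121 → θ = 65.80°; offset = 5.5·tan 65.80° = 12.238 m.
Total horizontal offset = 27.418 m.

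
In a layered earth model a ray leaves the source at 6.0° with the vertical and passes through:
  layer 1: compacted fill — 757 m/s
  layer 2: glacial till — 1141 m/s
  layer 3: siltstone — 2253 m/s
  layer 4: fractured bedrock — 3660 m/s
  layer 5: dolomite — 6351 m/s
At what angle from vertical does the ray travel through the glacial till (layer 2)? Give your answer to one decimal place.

9.1°

Ray parameter p = sin 6.0° / 757 = 1.3808e-04 s/m.
sin θ_2 = p·V_2 = 1.3808e-04 × 1141 = 0.1576.
θ_2 = arcsin 0.1576 = 9.06°.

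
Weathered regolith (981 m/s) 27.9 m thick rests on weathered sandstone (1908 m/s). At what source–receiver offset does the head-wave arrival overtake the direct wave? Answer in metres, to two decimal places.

x_cross = 2h·√((V₂+V₁)/(V₂−V₁)).
(V₂+V₁)/(V₂−V₁) = (1908+981)/(1908−981) = 3.1165; √ = 1.7654.
x_cross = 2·27.9·1.7654 = 98.51 m.

98.51 m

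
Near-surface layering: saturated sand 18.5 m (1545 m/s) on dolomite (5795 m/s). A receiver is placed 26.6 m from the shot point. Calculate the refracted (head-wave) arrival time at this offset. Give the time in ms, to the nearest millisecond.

t = x/V₂ + 2h·√(V₂²−V₁²)/(V₁V₂).
√(V₂²−V₁²) = √(5795²−1545²) = 5585.2 m/s; delay term = 2·18.5·5585.2/(1545·5795) = 0.02308 s.
t = 26.6/5795 + 0.02308 = 0.02767 s.

28 ms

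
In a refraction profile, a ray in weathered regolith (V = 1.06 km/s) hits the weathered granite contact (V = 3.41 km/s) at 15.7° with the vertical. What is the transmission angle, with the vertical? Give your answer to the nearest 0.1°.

Snell's law: sin θ₂ = (V₂/V₁)·sin θ₁ = (3.41/1.06)·sin 15.7° = 0.8705.
θ₂ = sin⁻¹(0.8705) = 60.52° (from vertical).

60.5°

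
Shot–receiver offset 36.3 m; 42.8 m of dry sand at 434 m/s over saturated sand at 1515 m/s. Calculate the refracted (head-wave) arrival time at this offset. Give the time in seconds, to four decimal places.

θ_c = arcsin(V₁/V₂) = arcsin(434/1515) = 16.65°, cos θ_c = 0.9581.
Intercept time tᵢ = 2h cos θ_c / V₁ = 2·42.8·0.9581/434 = 0.18897 s.
t = x/V₂ + tᵢ = 36.3/1515 + 0.18897 = 0.21293 s.

0.2129 s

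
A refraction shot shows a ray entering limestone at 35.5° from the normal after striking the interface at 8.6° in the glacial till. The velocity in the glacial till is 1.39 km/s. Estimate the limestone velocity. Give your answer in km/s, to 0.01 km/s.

5.40 km/s

sin 8.6° = 0.1495; sin 35.5° = 0.5807.
V₂ = V₁·(sin θ₂/sin θ₁) = 1.39·(0.5807/0.1495) = 5.40 km/s.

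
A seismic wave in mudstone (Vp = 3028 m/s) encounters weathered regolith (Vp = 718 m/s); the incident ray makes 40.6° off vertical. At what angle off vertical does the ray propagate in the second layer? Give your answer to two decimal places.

8.88°

Snell's law: sin θ₂ = (V₂/V₁)·sin θ₁ = (718/3028)·sin 40.6° = 0.1543.
θ₂ = arcsin 0.1543 = 8.88° from the normal.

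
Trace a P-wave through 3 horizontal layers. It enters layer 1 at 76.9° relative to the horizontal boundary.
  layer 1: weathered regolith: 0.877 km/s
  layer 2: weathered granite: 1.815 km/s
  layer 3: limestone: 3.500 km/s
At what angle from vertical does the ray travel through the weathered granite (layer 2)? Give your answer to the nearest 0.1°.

From the normal: θ₁ = 90° − 76.9° = 13.1°.
Snell's law across each interface conserves sin θ / V, so sin θ_2 = V_2·sin θ₁/V₁.
sin θ_2 = 1.815 × sin 13.1° / 0.877 = 0.4691.
θ_2 = arcsin 0.4691 = 27.97°.

28.0°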